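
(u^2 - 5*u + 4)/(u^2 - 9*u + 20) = (u - 1)/(u - 5)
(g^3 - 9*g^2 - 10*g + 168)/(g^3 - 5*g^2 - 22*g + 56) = (g - 6)/(g - 2)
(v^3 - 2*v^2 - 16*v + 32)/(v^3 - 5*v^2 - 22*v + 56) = (v - 4)/(v - 7)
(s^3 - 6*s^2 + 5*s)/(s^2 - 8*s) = (s^2 - 6*s + 5)/(s - 8)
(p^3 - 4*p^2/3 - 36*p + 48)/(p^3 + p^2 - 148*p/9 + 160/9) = 3*(p^2 - 36)/(3*p^2 + 7*p - 40)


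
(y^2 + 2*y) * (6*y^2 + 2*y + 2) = 6*y^4 + 14*y^3 + 6*y^2 + 4*y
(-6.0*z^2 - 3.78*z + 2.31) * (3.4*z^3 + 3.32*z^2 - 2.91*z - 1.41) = -20.4*z^5 - 32.772*z^4 + 12.7644*z^3 + 27.129*z^2 - 1.3923*z - 3.2571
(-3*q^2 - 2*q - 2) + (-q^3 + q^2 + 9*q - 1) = -q^3 - 2*q^2 + 7*q - 3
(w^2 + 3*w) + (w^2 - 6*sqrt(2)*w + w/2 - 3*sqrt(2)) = 2*w^2 - 6*sqrt(2)*w + 7*w/2 - 3*sqrt(2)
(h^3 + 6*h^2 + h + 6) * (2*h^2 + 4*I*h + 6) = 2*h^5 + 12*h^4 + 4*I*h^4 + 8*h^3 + 24*I*h^3 + 48*h^2 + 4*I*h^2 + 6*h + 24*I*h + 36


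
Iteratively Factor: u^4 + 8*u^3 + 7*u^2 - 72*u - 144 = (u + 4)*(u^3 + 4*u^2 - 9*u - 36) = (u + 4)^2*(u^2 - 9) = (u - 3)*(u + 4)^2*(u + 3)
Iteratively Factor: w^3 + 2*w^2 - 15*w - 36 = (w + 3)*(w^2 - w - 12) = (w - 4)*(w + 3)*(w + 3)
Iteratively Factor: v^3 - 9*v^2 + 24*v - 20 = (v - 5)*(v^2 - 4*v + 4) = (v - 5)*(v - 2)*(v - 2)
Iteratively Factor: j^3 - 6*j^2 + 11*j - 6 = (j - 2)*(j^2 - 4*j + 3) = (j - 3)*(j - 2)*(j - 1)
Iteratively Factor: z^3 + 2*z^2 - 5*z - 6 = (z + 3)*(z^2 - z - 2) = (z + 1)*(z + 3)*(z - 2)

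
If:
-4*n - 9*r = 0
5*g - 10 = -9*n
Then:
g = 81*r/20 + 2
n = -9*r/4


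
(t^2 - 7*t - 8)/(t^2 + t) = (t - 8)/t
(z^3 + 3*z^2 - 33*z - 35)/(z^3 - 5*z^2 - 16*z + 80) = (z^2 + 8*z + 7)/(z^2 - 16)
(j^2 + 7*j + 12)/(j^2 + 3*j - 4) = (j + 3)/(j - 1)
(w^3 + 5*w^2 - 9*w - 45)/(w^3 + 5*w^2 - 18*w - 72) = (w^2 + 2*w - 15)/(w^2 + 2*w - 24)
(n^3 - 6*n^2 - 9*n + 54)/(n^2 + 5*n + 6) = (n^2 - 9*n + 18)/(n + 2)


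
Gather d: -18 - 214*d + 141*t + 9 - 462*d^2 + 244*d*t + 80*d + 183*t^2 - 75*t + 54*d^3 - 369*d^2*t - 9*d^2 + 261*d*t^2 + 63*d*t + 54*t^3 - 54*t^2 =54*d^3 + d^2*(-369*t - 471) + d*(261*t^2 + 307*t - 134) + 54*t^3 + 129*t^2 + 66*t - 9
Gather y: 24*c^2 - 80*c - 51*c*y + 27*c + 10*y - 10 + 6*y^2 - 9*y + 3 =24*c^2 - 53*c + 6*y^2 + y*(1 - 51*c) - 7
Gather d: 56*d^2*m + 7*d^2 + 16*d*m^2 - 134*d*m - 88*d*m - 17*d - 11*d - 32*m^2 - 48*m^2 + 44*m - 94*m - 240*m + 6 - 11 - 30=d^2*(56*m + 7) + d*(16*m^2 - 222*m - 28) - 80*m^2 - 290*m - 35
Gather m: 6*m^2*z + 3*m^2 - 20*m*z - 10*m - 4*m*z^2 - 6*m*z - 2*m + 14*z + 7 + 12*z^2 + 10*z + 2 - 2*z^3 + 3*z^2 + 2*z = m^2*(6*z + 3) + m*(-4*z^2 - 26*z - 12) - 2*z^3 + 15*z^2 + 26*z + 9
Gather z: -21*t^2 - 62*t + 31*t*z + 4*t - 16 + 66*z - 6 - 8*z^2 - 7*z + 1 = -21*t^2 - 58*t - 8*z^2 + z*(31*t + 59) - 21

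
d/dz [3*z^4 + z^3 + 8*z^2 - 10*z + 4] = 12*z^3 + 3*z^2 + 16*z - 10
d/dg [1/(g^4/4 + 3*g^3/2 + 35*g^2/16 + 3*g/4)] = 32*(-8*g^3 - 36*g^2 - 35*g - 6)/(g^2*(4*g^3 + 24*g^2 + 35*g + 12)^2)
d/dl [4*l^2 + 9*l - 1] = 8*l + 9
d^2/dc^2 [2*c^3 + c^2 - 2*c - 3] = 12*c + 2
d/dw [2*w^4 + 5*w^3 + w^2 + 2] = w*(8*w^2 + 15*w + 2)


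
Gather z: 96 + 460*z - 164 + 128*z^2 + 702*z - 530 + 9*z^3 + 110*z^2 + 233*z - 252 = 9*z^3 + 238*z^2 + 1395*z - 850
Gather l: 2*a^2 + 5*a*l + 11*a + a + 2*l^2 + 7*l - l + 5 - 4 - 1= 2*a^2 + 12*a + 2*l^2 + l*(5*a + 6)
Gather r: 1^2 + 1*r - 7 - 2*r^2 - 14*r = -2*r^2 - 13*r - 6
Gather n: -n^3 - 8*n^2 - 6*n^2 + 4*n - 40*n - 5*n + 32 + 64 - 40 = -n^3 - 14*n^2 - 41*n + 56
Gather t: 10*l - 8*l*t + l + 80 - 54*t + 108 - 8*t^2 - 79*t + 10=11*l - 8*t^2 + t*(-8*l - 133) + 198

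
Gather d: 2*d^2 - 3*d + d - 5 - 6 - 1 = 2*d^2 - 2*d - 12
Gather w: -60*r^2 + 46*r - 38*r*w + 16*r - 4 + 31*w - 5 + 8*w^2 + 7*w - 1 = -60*r^2 + 62*r + 8*w^2 + w*(38 - 38*r) - 10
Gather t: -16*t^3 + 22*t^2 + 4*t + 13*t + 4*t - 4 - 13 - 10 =-16*t^3 + 22*t^2 + 21*t - 27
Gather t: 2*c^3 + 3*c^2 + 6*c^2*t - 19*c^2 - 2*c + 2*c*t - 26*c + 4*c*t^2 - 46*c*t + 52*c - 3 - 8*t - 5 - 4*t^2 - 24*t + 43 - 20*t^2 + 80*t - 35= 2*c^3 - 16*c^2 + 24*c + t^2*(4*c - 24) + t*(6*c^2 - 44*c + 48)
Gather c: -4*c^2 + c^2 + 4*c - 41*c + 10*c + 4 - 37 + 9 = -3*c^2 - 27*c - 24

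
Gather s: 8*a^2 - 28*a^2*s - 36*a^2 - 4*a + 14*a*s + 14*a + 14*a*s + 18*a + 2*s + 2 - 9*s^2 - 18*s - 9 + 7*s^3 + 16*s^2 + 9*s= -28*a^2 + 28*a + 7*s^3 + 7*s^2 + s*(-28*a^2 + 28*a - 7) - 7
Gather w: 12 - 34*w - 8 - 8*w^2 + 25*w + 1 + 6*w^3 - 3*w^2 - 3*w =6*w^3 - 11*w^2 - 12*w + 5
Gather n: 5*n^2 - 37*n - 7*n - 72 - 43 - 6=5*n^2 - 44*n - 121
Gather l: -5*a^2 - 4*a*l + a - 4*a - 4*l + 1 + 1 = -5*a^2 - 3*a + l*(-4*a - 4) + 2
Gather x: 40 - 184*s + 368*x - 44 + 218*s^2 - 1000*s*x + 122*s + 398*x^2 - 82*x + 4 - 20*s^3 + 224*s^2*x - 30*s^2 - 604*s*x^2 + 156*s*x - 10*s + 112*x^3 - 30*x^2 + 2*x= -20*s^3 + 188*s^2 - 72*s + 112*x^3 + x^2*(368 - 604*s) + x*(224*s^2 - 844*s + 288)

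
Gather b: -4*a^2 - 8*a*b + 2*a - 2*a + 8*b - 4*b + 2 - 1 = -4*a^2 + b*(4 - 8*a) + 1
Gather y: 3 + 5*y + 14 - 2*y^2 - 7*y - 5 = -2*y^2 - 2*y + 12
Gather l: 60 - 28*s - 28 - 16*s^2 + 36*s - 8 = -16*s^2 + 8*s + 24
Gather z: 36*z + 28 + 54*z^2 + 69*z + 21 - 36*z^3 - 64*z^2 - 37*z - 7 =-36*z^3 - 10*z^2 + 68*z + 42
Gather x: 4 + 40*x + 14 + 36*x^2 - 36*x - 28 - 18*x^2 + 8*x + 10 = 18*x^2 + 12*x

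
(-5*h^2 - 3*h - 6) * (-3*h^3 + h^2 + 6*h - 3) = 15*h^5 + 4*h^4 - 15*h^3 - 9*h^2 - 27*h + 18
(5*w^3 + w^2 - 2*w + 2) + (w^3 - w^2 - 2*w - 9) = 6*w^3 - 4*w - 7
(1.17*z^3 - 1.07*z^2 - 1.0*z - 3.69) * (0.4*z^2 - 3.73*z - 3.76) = 0.468*z^5 - 4.7921*z^4 - 0.8081*z^3 + 6.2772*z^2 + 17.5237*z + 13.8744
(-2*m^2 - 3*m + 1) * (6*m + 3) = -12*m^3 - 24*m^2 - 3*m + 3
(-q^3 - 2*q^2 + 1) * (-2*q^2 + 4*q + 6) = 2*q^5 - 14*q^3 - 14*q^2 + 4*q + 6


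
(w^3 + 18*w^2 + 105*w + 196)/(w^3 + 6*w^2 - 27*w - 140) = (w + 7)/(w - 5)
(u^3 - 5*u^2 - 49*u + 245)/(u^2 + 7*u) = u - 12 + 35/u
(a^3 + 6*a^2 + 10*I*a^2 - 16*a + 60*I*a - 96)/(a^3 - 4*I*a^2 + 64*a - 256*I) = (a^2 + 2*a*(3 + I) + 12*I)/(a^2 - 12*I*a - 32)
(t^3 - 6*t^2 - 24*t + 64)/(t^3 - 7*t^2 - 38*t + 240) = (t^2 + 2*t - 8)/(t^2 + t - 30)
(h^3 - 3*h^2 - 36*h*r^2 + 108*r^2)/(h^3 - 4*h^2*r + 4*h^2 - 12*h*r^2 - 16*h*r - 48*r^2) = (h^2 + 6*h*r - 3*h - 18*r)/(h^2 + 2*h*r + 4*h + 8*r)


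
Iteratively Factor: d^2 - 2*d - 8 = (d - 4)*(d + 2)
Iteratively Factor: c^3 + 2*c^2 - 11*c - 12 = (c - 3)*(c^2 + 5*c + 4) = (c - 3)*(c + 4)*(c + 1)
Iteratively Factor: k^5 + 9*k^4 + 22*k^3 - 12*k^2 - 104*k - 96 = (k + 4)*(k^4 + 5*k^3 + 2*k^2 - 20*k - 24) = (k + 2)*(k + 4)*(k^3 + 3*k^2 - 4*k - 12) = (k - 2)*(k + 2)*(k + 4)*(k^2 + 5*k + 6) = (k - 2)*(k + 2)*(k + 3)*(k + 4)*(k + 2)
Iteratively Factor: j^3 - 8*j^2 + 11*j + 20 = (j + 1)*(j^2 - 9*j + 20) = (j - 5)*(j + 1)*(j - 4)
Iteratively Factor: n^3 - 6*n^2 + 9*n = (n)*(n^2 - 6*n + 9) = n*(n - 3)*(n - 3)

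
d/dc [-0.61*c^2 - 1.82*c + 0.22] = -1.22*c - 1.82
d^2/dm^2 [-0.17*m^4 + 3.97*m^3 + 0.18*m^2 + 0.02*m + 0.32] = -2.04*m^2 + 23.82*m + 0.36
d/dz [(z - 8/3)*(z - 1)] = 2*z - 11/3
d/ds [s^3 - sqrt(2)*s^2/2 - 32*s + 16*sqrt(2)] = 3*s^2 - sqrt(2)*s - 32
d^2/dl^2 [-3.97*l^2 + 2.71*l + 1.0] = -7.94000000000000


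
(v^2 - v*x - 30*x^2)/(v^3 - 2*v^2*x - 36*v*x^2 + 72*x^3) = (-v - 5*x)/(-v^2 - 4*v*x + 12*x^2)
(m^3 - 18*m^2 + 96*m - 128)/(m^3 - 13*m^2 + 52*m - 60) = (m^2 - 16*m + 64)/(m^2 - 11*m + 30)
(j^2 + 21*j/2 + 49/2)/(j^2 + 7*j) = (j + 7/2)/j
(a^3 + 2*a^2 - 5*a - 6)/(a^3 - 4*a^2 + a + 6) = (a + 3)/(a - 3)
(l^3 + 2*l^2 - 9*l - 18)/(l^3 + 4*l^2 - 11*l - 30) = (l + 3)/(l + 5)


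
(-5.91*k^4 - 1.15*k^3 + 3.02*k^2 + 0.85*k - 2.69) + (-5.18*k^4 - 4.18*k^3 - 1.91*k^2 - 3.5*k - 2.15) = -11.09*k^4 - 5.33*k^3 + 1.11*k^2 - 2.65*k - 4.84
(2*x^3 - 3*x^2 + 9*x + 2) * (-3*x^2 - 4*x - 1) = -6*x^5 + x^4 - 17*x^3 - 39*x^2 - 17*x - 2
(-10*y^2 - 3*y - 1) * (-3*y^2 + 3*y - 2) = 30*y^4 - 21*y^3 + 14*y^2 + 3*y + 2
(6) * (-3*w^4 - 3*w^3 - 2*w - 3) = -18*w^4 - 18*w^3 - 12*w - 18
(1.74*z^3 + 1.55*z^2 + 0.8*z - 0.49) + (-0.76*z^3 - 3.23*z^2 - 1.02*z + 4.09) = 0.98*z^3 - 1.68*z^2 - 0.22*z + 3.6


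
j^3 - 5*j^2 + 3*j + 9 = (j - 3)^2*(j + 1)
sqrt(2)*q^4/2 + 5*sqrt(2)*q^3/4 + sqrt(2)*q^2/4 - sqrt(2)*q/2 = q*(q - 1/2)*(q + 2)*(sqrt(2)*q/2 + sqrt(2)/2)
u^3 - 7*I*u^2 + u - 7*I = (u - 7*I)*(u - I)*(u + I)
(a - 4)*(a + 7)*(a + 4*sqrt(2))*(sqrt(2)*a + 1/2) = sqrt(2)*a^4 + 3*sqrt(2)*a^3 + 17*a^3/2 - 26*sqrt(2)*a^2 + 51*a^2/2 - 238*a + 6*sqrt(2)*a - 56*sqrt(2)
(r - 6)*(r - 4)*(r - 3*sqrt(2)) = r^3 - 10*r^2 - 3*sqrt(2)*r^2 + 24*r + 30*sqrt(2)*r - 72*sqrt(2)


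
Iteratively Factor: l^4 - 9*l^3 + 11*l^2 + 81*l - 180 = (l - 3)*(l^3 - 6*l^2 - 7*l + 60) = (l - 4)*(l - 3)*(l^2 - 2*l - 15) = (l - 4)*(l - 3)*(l + 3)*(l - 5)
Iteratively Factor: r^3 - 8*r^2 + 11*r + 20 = (r + 1)*(r^2 - 9*r + 20) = (r - 4)*(r + 1)*(r - 5)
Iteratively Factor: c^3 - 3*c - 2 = (c + 1)*(c^2 - c - 2) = (c + 1)^2*(c - 2)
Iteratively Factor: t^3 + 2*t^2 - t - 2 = (t - 1)*(t^2 + 3*t + 2) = (t - 1)*(t + 2)*(t + 1)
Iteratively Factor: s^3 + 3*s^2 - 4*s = (s - 1)*(s^2 + 4*s) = (s - 1)*(s + 4)*(s)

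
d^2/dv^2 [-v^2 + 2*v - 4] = -2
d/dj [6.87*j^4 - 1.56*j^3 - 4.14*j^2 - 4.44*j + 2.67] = 27.48*j^3 - 4.68*j^2 - 8.28*j - 4.44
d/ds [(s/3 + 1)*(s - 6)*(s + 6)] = s^2 + 2*s - 12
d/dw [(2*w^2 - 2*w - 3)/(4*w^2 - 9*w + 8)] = (-10*w^2 + 56*w - 43)/(16*w^4 - 72*w^3 + 145*w^2 - 144*w + 64)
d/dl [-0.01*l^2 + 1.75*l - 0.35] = 1.75 - 0.02*l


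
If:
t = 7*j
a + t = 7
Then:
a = 7 - t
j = t/7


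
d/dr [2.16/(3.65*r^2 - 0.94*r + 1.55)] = (2.0304 - 15.768*r)/(3.65*r^2 - 0.94*r + 1.55)^2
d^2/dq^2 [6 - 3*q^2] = -6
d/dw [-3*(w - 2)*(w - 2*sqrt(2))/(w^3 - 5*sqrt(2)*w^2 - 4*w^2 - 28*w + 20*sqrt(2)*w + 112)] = 3*(-(w - 2)*(w - 2*sqrt(2))*(-3*w^2 + 8*w + 10*sqrt(2)*w - 20*sqrt(2) + 28) + 2*(-w + 1 + sqrt(2))*(w^3 - 5*sqrt(2)*w^2 - 4*w^2 - 28*w + 20*sqrt(2)*w + 112))/(w^3 - 5*sqrt(2)*w^2 - 4*w^2 - 28*w + 20*sqrt(2)*w + 112)^2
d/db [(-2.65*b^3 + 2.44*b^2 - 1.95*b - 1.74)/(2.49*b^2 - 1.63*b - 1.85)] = (-6.5985*b^4 + 8.639*b^3 + 15.5858*b^2 - 0.3628*b + 0.7713)/(6.2001*b^4 - 8.1174*b^3 - 6.5561*b^2 + 6.031*b + 3.4225)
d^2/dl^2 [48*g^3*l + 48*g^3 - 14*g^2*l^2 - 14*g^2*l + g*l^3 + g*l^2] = 2*g*(-14*g + 3*l + 1)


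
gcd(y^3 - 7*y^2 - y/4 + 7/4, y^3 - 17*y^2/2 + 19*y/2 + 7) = y^2 - 13*y/2 - 7/2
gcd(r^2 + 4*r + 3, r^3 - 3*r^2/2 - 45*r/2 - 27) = r + 3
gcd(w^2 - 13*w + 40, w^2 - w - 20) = w - 5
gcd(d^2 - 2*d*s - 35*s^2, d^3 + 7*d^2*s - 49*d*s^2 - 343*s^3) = -d + 7*s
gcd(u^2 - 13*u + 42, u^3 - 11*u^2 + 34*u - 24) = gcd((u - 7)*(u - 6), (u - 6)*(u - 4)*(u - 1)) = u - 6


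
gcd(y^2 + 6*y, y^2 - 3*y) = y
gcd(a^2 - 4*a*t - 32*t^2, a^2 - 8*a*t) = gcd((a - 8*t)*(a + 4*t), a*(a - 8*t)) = -a + 8*t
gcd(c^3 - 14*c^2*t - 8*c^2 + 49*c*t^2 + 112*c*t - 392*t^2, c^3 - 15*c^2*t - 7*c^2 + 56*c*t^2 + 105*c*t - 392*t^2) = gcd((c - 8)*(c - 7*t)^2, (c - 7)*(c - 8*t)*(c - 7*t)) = -c + 7*t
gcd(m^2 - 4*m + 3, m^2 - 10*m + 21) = m - 3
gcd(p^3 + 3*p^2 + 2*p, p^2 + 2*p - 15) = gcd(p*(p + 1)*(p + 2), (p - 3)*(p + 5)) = 1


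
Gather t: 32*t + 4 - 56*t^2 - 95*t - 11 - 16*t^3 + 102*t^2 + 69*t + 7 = -16*t^3 + 46*t^2 + 6*t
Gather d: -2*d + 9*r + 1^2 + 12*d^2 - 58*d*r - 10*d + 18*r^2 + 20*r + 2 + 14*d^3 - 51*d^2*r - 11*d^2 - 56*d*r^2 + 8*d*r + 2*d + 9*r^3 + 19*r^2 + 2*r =14*d^3 + d^2*(1 - 51*r) + d*(-56*r^2 - 50*r - 10) + 9*r^3 + 37*r^2 + 31*r + 3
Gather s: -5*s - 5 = -5*s - 5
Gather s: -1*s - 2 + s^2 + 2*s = s^2 + s - 2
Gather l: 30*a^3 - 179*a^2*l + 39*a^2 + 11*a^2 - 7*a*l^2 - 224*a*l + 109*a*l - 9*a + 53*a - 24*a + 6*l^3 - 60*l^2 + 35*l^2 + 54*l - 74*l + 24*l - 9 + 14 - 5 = 30*a^3 + 50*a^2 + 20*a + 6*l^3 + l^2*(-7*a - 25) + l*(-179*a^2 - 115*a + 4)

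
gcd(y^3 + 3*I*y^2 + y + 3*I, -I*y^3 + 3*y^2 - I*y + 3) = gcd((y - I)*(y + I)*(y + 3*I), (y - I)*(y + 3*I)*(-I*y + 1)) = y^3 + 3*I*y^2 + y + 3*I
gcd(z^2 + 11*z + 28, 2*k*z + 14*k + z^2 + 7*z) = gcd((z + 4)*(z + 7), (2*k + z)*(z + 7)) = z + 7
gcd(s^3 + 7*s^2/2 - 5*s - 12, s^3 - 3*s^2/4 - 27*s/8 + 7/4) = s - 2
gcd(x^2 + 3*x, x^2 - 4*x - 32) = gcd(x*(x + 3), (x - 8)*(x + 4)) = 1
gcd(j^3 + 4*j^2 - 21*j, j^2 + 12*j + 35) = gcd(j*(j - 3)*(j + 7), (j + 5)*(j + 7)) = j + 7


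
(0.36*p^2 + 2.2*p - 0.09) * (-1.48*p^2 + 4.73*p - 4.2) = -0.5328*p^4 - 1.5532*p^3 + 9.0272*p^2 - 9.6657*p + 0.378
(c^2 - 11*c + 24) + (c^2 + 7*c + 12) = 2*c^2 - 4*c + 36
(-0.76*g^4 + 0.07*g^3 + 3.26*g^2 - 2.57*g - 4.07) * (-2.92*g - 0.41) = 2.2192*g^5 + 0.1072*g^4 - 9.5479*g^3 + 6.1678*g^2 + 12.9381*g + 1.6687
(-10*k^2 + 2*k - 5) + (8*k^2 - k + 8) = -2*k^2 + k + 3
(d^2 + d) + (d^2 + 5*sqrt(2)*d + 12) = 2*d^2 + d + 5*sqrt(2)*d + 12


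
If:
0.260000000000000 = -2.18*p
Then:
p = -0.12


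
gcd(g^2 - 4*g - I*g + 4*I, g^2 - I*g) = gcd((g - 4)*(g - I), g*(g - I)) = g - I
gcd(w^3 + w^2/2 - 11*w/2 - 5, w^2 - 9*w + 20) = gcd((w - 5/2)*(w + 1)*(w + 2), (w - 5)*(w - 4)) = 1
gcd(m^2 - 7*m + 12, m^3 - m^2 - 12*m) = m - 4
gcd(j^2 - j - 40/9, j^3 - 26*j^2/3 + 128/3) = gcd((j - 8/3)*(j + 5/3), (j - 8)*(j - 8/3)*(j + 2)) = j - 8/3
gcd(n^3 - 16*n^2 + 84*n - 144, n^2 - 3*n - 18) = n - 6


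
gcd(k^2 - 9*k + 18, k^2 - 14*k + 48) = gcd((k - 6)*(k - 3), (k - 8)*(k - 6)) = k - 6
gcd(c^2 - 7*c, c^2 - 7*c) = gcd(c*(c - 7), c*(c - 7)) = c^2 - 7*c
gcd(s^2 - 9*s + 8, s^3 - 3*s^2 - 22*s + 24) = s - 1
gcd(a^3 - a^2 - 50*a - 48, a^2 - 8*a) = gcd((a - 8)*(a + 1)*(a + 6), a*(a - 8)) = a - 8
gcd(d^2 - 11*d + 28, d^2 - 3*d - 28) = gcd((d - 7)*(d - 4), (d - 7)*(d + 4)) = d - 7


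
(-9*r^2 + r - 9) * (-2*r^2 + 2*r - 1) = 18*r^4 - 20*r^3 + 29*r^2 - 19*r + 9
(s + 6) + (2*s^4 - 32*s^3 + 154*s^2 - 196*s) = 2*s^4 - 32*s^3 + 154*s^2 - 195*s + 6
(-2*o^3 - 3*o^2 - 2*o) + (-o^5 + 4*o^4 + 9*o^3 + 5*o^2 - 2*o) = -o^5 + 4*o^4 + 7*o^3 + 2*o^2 - 4*o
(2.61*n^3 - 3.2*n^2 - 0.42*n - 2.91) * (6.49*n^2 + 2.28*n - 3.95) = 16.9389*n^5 - 14.8172*n^4 - 20.3313*n^3 - 7.2035*n^2 - 4.9758*n + 11.4945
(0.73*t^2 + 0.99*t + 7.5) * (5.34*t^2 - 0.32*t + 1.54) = 3.8982*t^4 + 5.053*t^3 + 40.8574*t^2 - 0.8754*t + 11.55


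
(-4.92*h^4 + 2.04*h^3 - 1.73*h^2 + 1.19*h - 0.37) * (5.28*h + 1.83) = -25.9776*h^5 + 1.7676*h^4 - 5.4012*h^3 + 3.1173*h^2 + 0.2241*h - 0.6771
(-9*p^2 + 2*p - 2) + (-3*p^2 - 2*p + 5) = 3 - 12*p^2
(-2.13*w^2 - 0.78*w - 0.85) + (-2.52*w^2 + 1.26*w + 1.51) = -4.65*w^2 + 0.48*w + 0.66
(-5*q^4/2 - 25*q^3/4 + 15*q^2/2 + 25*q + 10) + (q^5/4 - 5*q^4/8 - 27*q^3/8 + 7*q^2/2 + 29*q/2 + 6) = q^5/4 - 25*q^4/8 - 77*q^3/8 + 11*q^2 + 79*q/2 + 16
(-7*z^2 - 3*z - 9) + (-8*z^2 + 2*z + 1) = -15*z^2 - z - 8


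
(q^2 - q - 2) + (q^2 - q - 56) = 2*q^2 - 2*q - 58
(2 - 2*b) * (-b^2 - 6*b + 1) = 2*b^3 + 10*b^2 - 14*b + 2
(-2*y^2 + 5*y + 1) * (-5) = 10*y^2 - 25*y - 5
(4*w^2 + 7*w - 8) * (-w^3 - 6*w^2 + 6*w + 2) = -4*w^5 - 31*w^4 - 10*w^3 + 98*w^2 - 34*w - 16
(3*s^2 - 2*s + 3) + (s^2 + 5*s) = 4*s^2 + 3*s + 3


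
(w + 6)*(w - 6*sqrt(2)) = w^2 - 6*sqrt(2)*w + 6*w - 36*sqrt(2)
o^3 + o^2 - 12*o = o*(o - 3)*(o + 4)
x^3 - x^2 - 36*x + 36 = (x - 6)*(x - 1)*(x + 6)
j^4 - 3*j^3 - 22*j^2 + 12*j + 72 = (j - 6)*(j - 2)*(j + 2)*(j + 3)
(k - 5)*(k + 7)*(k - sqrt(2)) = k^3 - sqrt(2)*k^2 + 2*k^2 - 35*k - 2*sqrt(2)*k + 35*sqrt(2)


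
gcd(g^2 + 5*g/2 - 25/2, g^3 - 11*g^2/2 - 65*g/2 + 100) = g^2 + 5*g/2 - 25/2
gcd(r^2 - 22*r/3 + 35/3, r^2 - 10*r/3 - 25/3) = r - 5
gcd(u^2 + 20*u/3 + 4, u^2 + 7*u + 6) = u + 6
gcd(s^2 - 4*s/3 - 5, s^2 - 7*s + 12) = s - 3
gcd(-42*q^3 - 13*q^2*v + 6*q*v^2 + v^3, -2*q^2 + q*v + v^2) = 2*q + v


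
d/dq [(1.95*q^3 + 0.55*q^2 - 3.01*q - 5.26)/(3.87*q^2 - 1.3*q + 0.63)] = (7.5465*q^4 - 5.07*q^3 + 14.6192*q^2 + 41.4054*q - 8.7343)/(14.9769*q^4 - 10.062*q^3 + 6.5662*q^2 - 1.638*q + 0.3969)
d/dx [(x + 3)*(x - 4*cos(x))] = x + (x + 3)*(4*sin(x) + 1) - 4*cos(x)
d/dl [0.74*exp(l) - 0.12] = 0.74*exp(l)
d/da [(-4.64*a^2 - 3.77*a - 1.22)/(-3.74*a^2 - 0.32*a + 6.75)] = (-12.615*a^2 - 71.7656*a - 25.8379)/(13.9876*a^4 + 2.3936*a^3 - 50.3876*a^2 - 4.32*a + 45.5625)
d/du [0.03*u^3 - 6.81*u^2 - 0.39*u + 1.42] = 0.09*u^2 - 13.62*u - 0.39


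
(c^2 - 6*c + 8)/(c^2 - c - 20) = (-c^2 + 6*c - 8)/(-c^2 + c + 20)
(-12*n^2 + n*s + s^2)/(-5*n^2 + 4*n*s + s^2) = (-12*n^2 + n*s + s^2)/(-5*n^2 + 4*n*s + s^2)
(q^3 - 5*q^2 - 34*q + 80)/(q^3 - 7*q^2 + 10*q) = (q^2 - 3*q - 40)/(q*(q - 5))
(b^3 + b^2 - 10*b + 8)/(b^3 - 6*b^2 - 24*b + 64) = (b - 1)/(b - 8)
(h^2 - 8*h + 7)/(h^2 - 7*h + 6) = (h - 7)/(h - 6)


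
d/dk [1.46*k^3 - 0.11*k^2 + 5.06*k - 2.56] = 4.38*k^2 - 0.22*k + 5.06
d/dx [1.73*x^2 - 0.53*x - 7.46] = 3.46*x - 0.53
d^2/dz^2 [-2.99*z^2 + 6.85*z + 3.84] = -5.98000000000000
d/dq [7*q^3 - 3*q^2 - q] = 21*q^2 - 6*q - 1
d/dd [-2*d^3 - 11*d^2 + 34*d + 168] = -6*d^2 - 22*d + 34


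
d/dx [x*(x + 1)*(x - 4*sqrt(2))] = 3*x^2 - 8*sqrt(2)*x + 2*x - 4*sqrt(2)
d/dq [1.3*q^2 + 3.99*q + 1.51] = 2.6*q + 3.99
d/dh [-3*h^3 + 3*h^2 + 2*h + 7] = -9*h^2 + 6*h + 2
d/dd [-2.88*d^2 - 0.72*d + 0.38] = -5.76*d - 0.72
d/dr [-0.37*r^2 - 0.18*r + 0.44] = -0.74*r - 0.18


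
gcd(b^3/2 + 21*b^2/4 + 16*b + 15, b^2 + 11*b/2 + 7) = b + 2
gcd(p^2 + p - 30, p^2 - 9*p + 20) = p - 5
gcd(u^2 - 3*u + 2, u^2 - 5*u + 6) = u - 2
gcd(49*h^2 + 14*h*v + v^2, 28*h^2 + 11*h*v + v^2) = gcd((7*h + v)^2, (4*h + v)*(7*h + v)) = 7*h + v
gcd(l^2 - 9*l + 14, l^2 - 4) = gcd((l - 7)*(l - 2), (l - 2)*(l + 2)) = l - 2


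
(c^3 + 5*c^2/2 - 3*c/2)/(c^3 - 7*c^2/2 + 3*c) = (2*c^2 + 5*c - 3)/(2*c^2 - 7*c + 6)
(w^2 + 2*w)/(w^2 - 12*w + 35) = w*(w + 2)/(w^2 - 12*w + 35)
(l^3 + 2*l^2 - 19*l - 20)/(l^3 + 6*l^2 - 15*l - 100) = (l + 1)/(l + 5)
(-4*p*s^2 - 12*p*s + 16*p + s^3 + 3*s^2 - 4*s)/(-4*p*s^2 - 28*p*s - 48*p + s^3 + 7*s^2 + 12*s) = (s - 1)/(s + 3)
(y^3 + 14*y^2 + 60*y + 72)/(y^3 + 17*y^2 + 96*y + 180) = (y + 2)/(y + 5)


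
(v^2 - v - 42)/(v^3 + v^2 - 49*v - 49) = (v + 6)/(v^2 + 8*v + 7)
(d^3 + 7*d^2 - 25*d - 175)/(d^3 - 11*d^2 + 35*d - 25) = (d^2 + 12*d + 35)/(d^2 - 6*d + 5)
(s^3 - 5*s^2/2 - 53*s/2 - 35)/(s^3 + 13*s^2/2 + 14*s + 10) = (s - 7)/(s + 2)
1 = 1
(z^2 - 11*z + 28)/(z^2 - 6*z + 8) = (z - 7)/(z - 2)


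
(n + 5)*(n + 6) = n^2 + 11*n + 30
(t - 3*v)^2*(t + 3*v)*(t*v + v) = t^4*v - 3*t^3*v^2 + t^3*v - 9*t^2*v^3 - 3*t^2*v^2 + 27*t*v^4 - 9*t*v^3 + 27*v^4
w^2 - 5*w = w*(w - 5)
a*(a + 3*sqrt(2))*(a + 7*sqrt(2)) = a^3 + 10*sqrt(2)*a^2 + 42*a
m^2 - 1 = (m - 1)*(m + 1)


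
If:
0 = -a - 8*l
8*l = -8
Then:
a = 8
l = -1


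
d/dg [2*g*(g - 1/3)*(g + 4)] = 6*g^2 + 44*g/3 - 8/3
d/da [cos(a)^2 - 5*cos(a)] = (5 - 2*cos(a))*sin(a)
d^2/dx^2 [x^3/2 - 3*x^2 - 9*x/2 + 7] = 3*x - 6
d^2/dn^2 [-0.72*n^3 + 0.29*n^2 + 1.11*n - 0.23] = 0.58 - 4.32*n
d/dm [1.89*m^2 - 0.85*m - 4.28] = 3.78*m - 0.85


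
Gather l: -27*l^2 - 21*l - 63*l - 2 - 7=-27*l^2 - 84*l - 9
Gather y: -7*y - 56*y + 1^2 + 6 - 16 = -63*y - 9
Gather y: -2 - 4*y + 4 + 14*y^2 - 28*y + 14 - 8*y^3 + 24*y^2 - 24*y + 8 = -8*y^3 + 38*y^2 - 56*y + 24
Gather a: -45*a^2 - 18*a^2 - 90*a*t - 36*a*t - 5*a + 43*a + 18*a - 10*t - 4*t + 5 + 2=-63*a^2 + a*(56 - 126*t) - 14*t + 7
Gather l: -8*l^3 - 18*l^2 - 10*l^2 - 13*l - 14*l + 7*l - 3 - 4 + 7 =-8*l^3 - 28*l^2 - 20*l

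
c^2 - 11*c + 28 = (c - 7)*(c - 4)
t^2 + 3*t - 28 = (t - 4)*(t + 7)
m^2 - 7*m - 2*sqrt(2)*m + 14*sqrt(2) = (m - 7)*(m - 2*sqrt(2))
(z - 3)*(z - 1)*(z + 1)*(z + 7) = z^4 + 4*z^3 - 22*z^2 - 4*z + 21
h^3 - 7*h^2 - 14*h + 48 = (h - 8)*(h - 2)*(h + 3)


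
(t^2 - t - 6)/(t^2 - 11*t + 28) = (t^2 - t - 6)/(t^2 - 11*t + 28)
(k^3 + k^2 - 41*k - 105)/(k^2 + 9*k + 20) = (k^2 - 4*k - 21)/(k + 4)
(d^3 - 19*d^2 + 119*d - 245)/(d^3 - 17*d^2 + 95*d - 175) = (d - 7)/(d - 5)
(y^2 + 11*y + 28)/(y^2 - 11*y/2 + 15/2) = 2*(y^2 + 11*y + 28)/(2*y^2 - 11*y + 15)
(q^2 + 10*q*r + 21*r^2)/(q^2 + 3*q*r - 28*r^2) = (q + 3*r)/(q - 4*r)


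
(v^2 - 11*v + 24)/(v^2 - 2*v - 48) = (v - 3)/(v + 6)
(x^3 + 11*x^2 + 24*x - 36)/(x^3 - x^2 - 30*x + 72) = (x^2 + 5*x - 6)/(x^2 - 7*x + 12)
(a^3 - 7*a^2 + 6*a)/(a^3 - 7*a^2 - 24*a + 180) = a*(a - 1)/(a^2 - a - 30)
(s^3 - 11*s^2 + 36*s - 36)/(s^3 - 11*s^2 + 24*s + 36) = (s^2 - 5*s + 6)/(s^2 - 5*s - 6)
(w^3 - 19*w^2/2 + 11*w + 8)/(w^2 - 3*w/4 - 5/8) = 4*(w^2 - 10*w + 16)/(4*w - 5)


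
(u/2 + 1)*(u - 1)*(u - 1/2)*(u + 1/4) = u^4/2 + 3*u^3/8 - 19*u^2/16 + 3*u/16 + 1/8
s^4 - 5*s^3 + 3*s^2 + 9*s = s*(s - 3)^2*(s + 1)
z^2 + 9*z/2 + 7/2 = (z + 1)*(z + 7/2)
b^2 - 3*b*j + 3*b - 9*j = (b + 3)*(b - 3*j)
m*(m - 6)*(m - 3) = m^3 - 9*m^2 + 18*m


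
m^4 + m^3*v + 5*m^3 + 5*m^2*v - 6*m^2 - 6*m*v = m*(m - 1)*(m + 6)*(m + v)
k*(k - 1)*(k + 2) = k^3 + k^2 - 2*k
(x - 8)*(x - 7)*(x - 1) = x^3 - 16*x^2 + 71*x - 56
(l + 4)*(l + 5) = l^2 + 9*l + 20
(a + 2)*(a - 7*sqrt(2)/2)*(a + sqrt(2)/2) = a^3 - 3*sqrt(2)*a^2 + 2*a^2 - 6*sqrt(2)*a - 7*a/2 - 7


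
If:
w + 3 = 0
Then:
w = -3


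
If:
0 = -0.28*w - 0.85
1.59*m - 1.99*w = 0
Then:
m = -3.80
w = -3.04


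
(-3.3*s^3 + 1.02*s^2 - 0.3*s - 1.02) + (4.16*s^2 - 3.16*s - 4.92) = -3.3*s^3 + 5.18*s^2 - 3.46*s - 5.94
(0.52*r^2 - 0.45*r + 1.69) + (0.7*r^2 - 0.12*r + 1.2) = 1.22*r^2 - 0.57*r + 2.89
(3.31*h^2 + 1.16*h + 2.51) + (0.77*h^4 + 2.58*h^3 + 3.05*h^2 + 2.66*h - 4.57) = 0.77*h^4 + 2.58*h^3 + 6.36*h^2 + 3.82*h - 2.06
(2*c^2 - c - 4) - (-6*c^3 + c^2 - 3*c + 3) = 6*c^3 + c^2 + 2*c - 7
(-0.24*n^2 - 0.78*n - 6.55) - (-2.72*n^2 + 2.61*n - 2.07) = 2.48*n^2 - 3.39*n - 4.48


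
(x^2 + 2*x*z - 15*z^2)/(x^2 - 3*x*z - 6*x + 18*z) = (x + 5*z)/(x - 6)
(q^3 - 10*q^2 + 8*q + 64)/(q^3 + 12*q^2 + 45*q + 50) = (q^2 - 12*q + 32)/(q^2 + 10*q + 25)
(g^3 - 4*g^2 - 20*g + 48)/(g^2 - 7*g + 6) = (g^2 + 2*g - 8)/(g - 1)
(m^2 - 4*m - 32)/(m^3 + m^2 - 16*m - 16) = (m - 8)/(m^2 - 3*m - 4)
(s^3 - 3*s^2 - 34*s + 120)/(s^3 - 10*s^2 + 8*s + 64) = (s^2 + s - 30)/(s^2 - 6*s - 16)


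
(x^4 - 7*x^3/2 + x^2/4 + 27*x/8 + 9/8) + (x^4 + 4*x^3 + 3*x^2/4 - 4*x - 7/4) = 2*x^4 + x^3/2 + x^2 - 5*x/8 - 5/8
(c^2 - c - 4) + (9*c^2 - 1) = 10*c^2 - c - 5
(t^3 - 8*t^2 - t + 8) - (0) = t^3 - 8*t^2 - t + 8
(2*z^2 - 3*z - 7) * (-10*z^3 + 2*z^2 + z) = -20*z^5 + 34*z^4 + 66*z^3 - 17*z^2 - 7*z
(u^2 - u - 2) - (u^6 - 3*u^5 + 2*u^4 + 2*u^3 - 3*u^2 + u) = -u^6 + 3*u^5 - 2*u^4 - 2*u^3 + 4*u^2 - 2*u - 2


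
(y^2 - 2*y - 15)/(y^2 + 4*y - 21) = (y^2 - 2*y - 15)/(y^2 + 4*y - 21)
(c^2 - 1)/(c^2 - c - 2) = (c - 1)/(c - 2)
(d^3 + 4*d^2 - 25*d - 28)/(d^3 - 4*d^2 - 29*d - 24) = (d^2 + 3*d - 28)/(d^2 - 5*d - 24)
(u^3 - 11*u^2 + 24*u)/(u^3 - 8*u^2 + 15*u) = (u - 8)/(u - 5)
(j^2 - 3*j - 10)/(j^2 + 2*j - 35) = (j + 2)/(j + 7)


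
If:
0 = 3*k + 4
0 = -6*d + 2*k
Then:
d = -4/9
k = -4/3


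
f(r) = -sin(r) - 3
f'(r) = -cos(r)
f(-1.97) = -2.08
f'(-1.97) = 0.39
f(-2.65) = -2.53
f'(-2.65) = 0.88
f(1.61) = -4.00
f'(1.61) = 0.04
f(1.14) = -3.91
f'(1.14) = -0.42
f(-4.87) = -3.99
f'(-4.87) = -0.16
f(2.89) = -3.25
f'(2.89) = 0.97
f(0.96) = -3.82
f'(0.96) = -0.57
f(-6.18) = -3.10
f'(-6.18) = -0.99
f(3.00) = -3.14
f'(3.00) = 0.99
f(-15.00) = -2.35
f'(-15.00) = 0.76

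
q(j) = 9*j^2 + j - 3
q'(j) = 18*j + 1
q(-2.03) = 32.06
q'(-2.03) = -35.54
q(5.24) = 249.36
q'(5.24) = 95.32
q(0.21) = -2.39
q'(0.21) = 4.78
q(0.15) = -2.65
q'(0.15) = 3.70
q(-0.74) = 1.19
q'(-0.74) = -12.32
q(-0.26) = -2.65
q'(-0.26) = -3.68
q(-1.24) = 9.60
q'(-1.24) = -21.32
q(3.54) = 113.32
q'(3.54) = 64.72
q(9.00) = 735.00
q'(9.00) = 163.00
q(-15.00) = 2007.00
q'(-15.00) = -269.00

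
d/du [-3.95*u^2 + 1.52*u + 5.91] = 1.52 - 7.9*u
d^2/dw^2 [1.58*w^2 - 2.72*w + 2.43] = 3.16000000000000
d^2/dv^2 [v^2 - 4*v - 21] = 2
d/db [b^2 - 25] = 2*b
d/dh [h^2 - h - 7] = 2*h - 1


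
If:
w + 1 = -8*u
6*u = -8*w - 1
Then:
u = -7/58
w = -1/29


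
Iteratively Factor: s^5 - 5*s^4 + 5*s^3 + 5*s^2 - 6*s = (s + 1)*(s^4 - 6*s^3 + 11*s^2 - 6*s) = (s - 2)*(s + 1)*(s^3 - 4*s^2 + 3*s) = s*(s - 2)*(s + 1)*(s^2 - 4*s + 3) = s*(s - 3)*(s - 2)*(s + 1)*(s - 1)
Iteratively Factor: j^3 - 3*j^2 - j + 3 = (j - 1)*(j^2 - 2*j - 3) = (j - 1)*(j + 1)*(j - 3)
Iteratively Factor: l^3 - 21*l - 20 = (l + 1)*(l^2 - l - 20) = (l + 1)*(l + 4)*(l - 5)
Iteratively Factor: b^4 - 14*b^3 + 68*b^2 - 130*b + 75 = (b - 3)*(b^3 - 11*b^2 + 35*b - 25) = (b - 5)*(b - 3)*(b^2 - 6*b + 5) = (b - 5)*(b - 3)*(b - 1)*(b - 5)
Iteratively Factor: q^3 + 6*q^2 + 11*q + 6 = (q + 3)*(q^2 + 3*q + 2) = (q + 1)*(q + 3)*(q + 2)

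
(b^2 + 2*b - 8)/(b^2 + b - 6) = (b + 4)/(b + 3)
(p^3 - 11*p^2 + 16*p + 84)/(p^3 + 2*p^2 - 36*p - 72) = (p - 7)/(p + 6)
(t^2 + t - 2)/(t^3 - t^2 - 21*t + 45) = (t^2 + t - 2)/(t^3 - t^2 - 21*t + 45)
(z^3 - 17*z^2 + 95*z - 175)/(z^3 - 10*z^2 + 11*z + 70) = (z - 5)/(z + 2)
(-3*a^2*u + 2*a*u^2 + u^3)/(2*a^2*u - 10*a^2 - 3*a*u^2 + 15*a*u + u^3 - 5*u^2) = u*(3*a + u)/(-2*a*u + 10*a + u^2 - 5*u)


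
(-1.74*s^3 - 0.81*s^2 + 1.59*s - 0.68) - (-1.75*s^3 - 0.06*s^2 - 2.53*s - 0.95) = 0.01*s^3 - 0.75*s^2 + 4.12*s + 0.27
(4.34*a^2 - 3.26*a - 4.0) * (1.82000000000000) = 7.8988*a^2 - 5.9332*a - 7.28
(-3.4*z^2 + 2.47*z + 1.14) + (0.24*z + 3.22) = -3.4*z^2 + 2.71*z + 4.36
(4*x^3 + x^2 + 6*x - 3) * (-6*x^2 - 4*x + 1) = -24*x^5 - 22*x^4 - 36*x^3 - 5*x^2 + 18*x - 3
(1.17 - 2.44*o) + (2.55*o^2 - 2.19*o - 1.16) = 2.55*o^2 - 4.63*o + 0.01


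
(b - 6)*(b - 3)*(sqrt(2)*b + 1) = sqrt(2)*b^3 - 9*sqrt(2)*b^2 + b^2 - 9*b + 18*sqrt(2)*b + 18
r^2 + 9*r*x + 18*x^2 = (r + 3*x)*(r + 6*x)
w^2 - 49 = (w - 7)*(w + 7)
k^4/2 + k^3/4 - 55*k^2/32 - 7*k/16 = k*(k/2 + 1)*(k - 7/4)*(k + 1/4)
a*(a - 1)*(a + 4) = a^3 + 3*a^2 - 4*a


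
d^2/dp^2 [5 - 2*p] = 0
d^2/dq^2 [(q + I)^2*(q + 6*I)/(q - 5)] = 2*(q^3 - 15*q^2 + 75*q - 65 + 194*I)/(q^3 - 15*q^2 + 75*q - 125)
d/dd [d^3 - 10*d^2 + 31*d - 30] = 3*d^2 - 20*d + 31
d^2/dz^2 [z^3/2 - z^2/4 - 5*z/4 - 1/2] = 3*z - 1/2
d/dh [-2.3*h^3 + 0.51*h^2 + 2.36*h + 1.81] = -6.9*h^2 + 1.02*h + 2.36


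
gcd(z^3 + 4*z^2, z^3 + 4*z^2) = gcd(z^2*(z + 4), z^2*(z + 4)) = z^3 + 4*z^2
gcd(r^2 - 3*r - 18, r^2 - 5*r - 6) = r - 6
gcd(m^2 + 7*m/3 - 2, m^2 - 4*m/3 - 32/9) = 1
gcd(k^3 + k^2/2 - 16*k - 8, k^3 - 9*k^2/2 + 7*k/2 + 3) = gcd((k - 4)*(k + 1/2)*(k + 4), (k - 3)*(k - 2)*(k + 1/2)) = k + 1/2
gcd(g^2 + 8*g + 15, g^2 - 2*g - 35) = g + 5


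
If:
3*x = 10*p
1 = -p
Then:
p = -1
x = -10/3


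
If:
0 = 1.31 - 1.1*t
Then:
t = 1.19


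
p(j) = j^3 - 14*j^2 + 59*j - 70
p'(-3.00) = 170.00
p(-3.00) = -400.00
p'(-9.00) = 554.00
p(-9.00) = -2464.00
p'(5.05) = -5.89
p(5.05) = -0.30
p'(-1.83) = 120.29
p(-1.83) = -230.98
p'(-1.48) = 107.01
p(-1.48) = -191.23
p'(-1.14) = 94.82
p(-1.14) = -156.94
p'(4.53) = -6.28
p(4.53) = 2.94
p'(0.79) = 38.75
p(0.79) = -31.63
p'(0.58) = 43.77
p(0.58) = -40.29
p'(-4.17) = 227.93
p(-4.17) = -631.99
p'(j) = 3*j^2 - 28*j + 59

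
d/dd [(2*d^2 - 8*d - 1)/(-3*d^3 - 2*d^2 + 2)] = (-d*(9*d + 4)*(-2*d^2 + 8*d + 1) + 4*(2 - d)*(3*d^3 + 2*d^2 - 2))/(3*d^3 + 2*d^2 - 2)^2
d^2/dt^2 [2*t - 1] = 0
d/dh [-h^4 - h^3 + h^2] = h*(-4*h^2 - 3*h + 2)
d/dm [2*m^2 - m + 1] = 4*m - 1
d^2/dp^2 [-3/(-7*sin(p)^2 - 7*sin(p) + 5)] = 21*(-28*sin(p)^4 - 21*sin(p)^3 + 15*sin(p)^2 + 37*sin(p) + 24)/(7*sin(p)^2 + 7*sin(p) - 5)^3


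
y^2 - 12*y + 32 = (y - 8)*(y - 4)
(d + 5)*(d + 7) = d^2 + 12*d + 35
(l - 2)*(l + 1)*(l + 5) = l^3 + 4*l^2 - 7*l - 10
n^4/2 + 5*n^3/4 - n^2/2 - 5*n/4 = n*(n/2 + 1/2)*(n - 1)*(n + 5/2)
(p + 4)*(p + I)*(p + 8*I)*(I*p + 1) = I*p^4 - 8*p^3 + 4*I*p^3 - 32*p^2 + I*p^2 - 8*p + 4*I*p - 32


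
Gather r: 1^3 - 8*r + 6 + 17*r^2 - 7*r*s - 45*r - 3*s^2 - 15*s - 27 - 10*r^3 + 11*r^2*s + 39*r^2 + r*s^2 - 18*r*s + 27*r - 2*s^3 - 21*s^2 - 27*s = -10*r^3 + r^2*(11*s + 56) + r*(s^2 - 25*s - 26) - 2*s^3 - 24*s^2 - 42*s - 20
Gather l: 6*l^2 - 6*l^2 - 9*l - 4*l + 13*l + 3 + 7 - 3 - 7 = 0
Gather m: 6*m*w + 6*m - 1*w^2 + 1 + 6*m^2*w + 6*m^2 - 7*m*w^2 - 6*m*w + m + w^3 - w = m^2*(6*w + 6) + m*(7 - 7*w^2) + w^3 - w^2 - w + 1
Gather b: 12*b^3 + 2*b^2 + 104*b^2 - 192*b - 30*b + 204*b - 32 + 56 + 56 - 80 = 12*b^3 + 106*b^2 - 18*b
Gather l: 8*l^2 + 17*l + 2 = 8*l^2 + 17*l + 2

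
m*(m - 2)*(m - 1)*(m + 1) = m^4 - 2*m^3 - m^2 + 2*m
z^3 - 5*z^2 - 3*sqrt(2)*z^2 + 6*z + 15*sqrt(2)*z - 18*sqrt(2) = (z - 3)*(z - 2)*(z - 3*sqrt(2))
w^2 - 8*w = w*(w - 8)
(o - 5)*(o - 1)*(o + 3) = o^3 - 3*o^2 - 13*o + 15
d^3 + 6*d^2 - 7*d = d*(d - 1)*(d + 7)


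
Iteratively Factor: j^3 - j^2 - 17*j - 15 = (j + 1)*(j^2 - 2*j - 15) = (j - 5)*(j + 1)*(j + 3)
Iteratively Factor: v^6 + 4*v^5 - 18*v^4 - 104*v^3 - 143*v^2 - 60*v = (v)*(v^5 + 4*v^4 - 18*v^3 - 104*v^2 - 143*v - 60) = v*(v + 3)*(v^4 + v^3 - 21*v^2 - 41*v - 20) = v*(v + 1)*(v + 3)*(v^3 - 21*v - 20) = v*(v - 5)*(v + 1)*(v + 3)*(v^2 + 5*v + 4) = v*(v - 5)*(v + 1)^2*(v + 3)*(v + 4)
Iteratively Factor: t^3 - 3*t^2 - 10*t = (t + 2)*(t^2 - 5*t) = (t - 5)*(t + 2)*(t)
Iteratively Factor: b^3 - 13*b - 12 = (b + 3)*(b^2 - 3*b - 4) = (b + 1)*(b + 3)*(b - 4)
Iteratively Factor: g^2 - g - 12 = (g + 3)*(g - 4)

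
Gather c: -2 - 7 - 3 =-12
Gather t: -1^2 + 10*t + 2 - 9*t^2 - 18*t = -9*t^2 - 8*t + 1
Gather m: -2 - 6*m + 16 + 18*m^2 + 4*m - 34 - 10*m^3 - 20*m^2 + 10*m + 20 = -10*m^3 - 2*m^2 + 8*m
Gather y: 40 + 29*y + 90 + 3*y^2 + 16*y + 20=3*y^2 + 45*y + 150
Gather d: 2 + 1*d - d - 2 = 0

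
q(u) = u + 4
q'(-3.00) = 1.00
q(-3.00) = 1.00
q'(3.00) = 1.00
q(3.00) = 7.00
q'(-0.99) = 1.00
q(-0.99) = 3.01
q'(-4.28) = 1.00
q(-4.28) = -0.28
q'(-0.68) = 1.00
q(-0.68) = 3.32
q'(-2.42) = 1.00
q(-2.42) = 1.58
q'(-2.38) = 1.00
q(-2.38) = 1.62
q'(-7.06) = 1.00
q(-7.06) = -3.06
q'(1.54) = 1.00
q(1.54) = 5.54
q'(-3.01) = 1.00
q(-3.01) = 0.99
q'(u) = 1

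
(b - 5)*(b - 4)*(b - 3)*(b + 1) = b^4 - 11*b^3 + 35*b^2 - 13*b - 60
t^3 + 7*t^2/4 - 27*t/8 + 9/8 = (t - 3/4)*(t - 1/2)*(t + 3)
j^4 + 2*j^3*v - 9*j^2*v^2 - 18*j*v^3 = j*(j - 3*v)*(j + 2*v)*(j + 3*v)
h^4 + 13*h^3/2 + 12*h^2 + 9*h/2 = h*(h + 1/2)*(h + 3)^2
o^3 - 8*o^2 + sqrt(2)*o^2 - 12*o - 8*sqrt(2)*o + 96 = (o - 8)*(o - 2*sqrt(2))*(o + 3*sqrt(2))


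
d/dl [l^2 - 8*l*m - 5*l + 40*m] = 2*l - 8*m - 5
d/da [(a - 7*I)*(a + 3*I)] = 2*a - 4*I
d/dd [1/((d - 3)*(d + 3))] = -2*d/(d^4 - 18*d^2 + 81)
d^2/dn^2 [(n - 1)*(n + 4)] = 2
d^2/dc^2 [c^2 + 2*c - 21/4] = 2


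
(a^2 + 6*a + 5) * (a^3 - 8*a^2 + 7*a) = a^5 - 2*a^4 - 36*a^3 + 2*a^2 + 35*a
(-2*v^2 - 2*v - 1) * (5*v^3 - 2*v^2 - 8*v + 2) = -10*v^5 - 6*v^4 + 15*v^3 + 14*v^2 + 4*v - 2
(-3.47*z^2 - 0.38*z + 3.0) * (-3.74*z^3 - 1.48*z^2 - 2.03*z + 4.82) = 12.9778*z^5 + 6.5568*z^4 - 3.6135*z^3 - 20.394*z^2 - 7.9216*z + 14.46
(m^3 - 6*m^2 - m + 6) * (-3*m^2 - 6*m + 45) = -3*m^5 + 12*m^4 + 84*m^3 - 282*m^2 - 81*m + 270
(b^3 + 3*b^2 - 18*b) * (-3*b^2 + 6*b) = -3*b^5 - 3*b^4 + 72*b^3 - 108*b^2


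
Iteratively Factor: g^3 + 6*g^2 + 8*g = (g)*(g^2 + 6*g + 8) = g*(g + 4)*(g + 2)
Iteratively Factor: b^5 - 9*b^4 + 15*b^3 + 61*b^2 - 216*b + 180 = (b - 2)*(b^4 - 7*b^3 + b^2 + 63*b - 90) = (b - 5)*(b - 2)*(b^3 - 2*b^2 - 9*b + 18) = (b - 5)*(b - 2)^2*(b^2 - 9) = (b - 5)*(b - 2)^2*(b + 3)*(b - 3)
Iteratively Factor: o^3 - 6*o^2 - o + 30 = (o - 5)*(o^2 - o - 6) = (o - 5)*(o - 3)*(o + 2)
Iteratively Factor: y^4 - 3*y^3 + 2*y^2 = (y - 2)*(y^3 - y^2) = y*(y - 2)*(y^2 - y) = y*(y - 2)*(y - 1)*(y)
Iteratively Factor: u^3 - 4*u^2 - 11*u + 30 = (u - 2)*(u^2 - 2*u - 15) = (u - 5)*(u - 2)*(u + 3)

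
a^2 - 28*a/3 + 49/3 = (a - 7)*(a - 7/3)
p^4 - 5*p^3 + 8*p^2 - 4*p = p*(p - 2)^2*(p - 1)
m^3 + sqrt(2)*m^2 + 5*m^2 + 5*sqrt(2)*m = m*(m + 5)*(m + sqrt(2))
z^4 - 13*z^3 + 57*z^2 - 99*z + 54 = (z - 6)*(z - 3)^2*(z - 1)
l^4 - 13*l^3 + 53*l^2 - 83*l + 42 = (l - 7)*(l - 3)*(l - 2)*(l - 1)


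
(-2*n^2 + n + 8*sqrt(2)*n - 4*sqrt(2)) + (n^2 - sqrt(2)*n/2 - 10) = -n^2 + n + 15*sqrt(2)*n/2 - 10 - 4*sqrt(2)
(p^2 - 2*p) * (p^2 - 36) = p^4 - 2*p^3 - 36*p^2 + 72*p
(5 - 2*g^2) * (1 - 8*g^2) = 16*g^4 - 42*g^2 + 5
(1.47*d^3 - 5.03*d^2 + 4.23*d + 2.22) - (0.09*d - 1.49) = 1.47*d^3 - 5.03*d^2 + 4.14*d + 3.71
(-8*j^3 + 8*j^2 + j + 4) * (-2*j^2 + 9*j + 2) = 16*j^5 - 88*j^4 + 54*j^3 + 17*j^2 + 38*j + 8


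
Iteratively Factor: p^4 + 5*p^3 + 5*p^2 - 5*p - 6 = (p - 1)*(p^3 + 6*p^2 + 11*p + 6) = (p - 1)*(p + 3)*(p^2 + 3*p + 2) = (p - 1)*(p + 1)*(p + 3)*(p + 2)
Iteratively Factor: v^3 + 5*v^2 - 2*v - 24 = (v + 3)*(v^2 + 2*v - 8) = (v - 2)*(v + 3)*(v + 4)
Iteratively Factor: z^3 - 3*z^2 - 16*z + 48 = (z - 4)*(z^2 + z - 12) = (z - 4)*(z + 4)*(z - 3)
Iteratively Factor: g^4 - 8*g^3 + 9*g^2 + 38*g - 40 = (g - 5)*(g^3 - 3*g^2 - 6*g + 8) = (g - 5)*(g - 4)*(g^2 + g - 2) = (g - 5)*(g - 4)*(g + 2)*(g - 1)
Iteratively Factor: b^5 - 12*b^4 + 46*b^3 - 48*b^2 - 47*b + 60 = (b - 3)*(b^4 - 9*b^3 + 19*b^2 + 9*b - 20) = (b - 3)*(b - 1)*(b^3 - 8*b^2 + 11*b + 20) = (b - 4)*(b - 3)*(b - 1)*(b^2 - 4*b - 5) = (b - 4)*(b - 3)*(b - 1)*(b + 1)*(b - 5)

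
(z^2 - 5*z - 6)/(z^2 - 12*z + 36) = (z + 1)/(z - 6)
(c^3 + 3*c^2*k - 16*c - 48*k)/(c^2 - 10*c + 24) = (c^2 + 3*c*k + 4*c + 12*k)/(c - 6)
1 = 1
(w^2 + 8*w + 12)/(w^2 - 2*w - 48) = (w + 2)/(w - 8)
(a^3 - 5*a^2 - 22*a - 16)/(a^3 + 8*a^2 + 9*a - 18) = (a^3 - 5*a^2 - 22*a - 16)/(a^3 + 8*a^2 + 9*a - 18)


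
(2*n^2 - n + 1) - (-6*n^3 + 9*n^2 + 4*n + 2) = 6*n^3 - 7*n^2 - 5*n - 1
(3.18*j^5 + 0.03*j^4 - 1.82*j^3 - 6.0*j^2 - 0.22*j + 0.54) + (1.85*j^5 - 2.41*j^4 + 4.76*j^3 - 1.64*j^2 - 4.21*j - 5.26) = 5.03*j^5 - 2.38*j^4 + 2.94*j^3 - 7.64*j^2 - 4.43*j - 4.72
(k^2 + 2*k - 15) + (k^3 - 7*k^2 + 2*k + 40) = k^3 - 6*k^2 + 4*k + 25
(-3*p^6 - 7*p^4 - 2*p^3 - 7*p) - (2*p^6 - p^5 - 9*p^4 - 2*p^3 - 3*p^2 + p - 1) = -5*p^6 + p^5 + 2*p^4 + 3*p^2 - 8*p + 1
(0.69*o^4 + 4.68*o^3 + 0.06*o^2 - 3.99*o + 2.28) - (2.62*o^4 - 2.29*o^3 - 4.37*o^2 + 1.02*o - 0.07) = -1.93*o^4 + 6.97*o^3 + 4.43*o^2 - 5.01*o + 2.35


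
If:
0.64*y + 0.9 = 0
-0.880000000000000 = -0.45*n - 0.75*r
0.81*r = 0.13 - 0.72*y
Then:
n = -0.40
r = 1.41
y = -1.41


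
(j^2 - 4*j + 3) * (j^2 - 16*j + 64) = j^4 - 20*j^3 + 131*j^2 - 304*j + 192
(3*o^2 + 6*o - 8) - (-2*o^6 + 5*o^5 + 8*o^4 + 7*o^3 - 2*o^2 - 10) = 2*o^6 - 5*o^5 - 8*o^4 - 7*o^3 + 5*o^2 + 6*o + 2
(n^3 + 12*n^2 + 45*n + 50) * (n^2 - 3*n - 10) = n^5 + 9*n^4 - n^3 - 205*n^2 - 600*n - 500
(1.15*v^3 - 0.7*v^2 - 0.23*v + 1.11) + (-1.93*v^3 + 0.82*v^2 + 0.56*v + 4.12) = -0.78*v^3 + 0.12*v^2 + 0.33*v + 5.23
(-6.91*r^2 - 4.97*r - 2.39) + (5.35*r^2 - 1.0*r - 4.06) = -1.56*r^2 - 5.97*r - 6.45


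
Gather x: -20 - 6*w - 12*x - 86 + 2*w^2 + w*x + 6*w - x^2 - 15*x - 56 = 2*w^2 - x^2 + x*(w - 27) - 162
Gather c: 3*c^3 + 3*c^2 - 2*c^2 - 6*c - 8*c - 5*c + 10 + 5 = 3*c^3 + c^2 - 19*c + 15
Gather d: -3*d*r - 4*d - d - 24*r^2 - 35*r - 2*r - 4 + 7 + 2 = d*(-3*r - 5) - 24*r^2 - 37*r + 5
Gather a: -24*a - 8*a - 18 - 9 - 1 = -32*a - 28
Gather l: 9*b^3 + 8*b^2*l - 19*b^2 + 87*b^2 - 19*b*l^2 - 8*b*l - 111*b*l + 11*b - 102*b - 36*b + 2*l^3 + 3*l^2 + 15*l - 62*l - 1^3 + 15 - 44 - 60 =9*b^3 + 68*b^2 - 127*b + 2*l^3 + l^2*(3 - 19*b) + l*(8*b^2 - 119*b - 47) - 90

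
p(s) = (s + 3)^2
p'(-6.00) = -6.00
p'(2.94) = 11.88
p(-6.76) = 14.14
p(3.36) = 40.45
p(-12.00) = 81.00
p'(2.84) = 11.68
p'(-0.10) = 5.80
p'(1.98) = 9.96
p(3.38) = 40.70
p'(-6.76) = -7.52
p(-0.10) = 8.41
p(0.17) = 10.05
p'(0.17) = 6.34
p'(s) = 2*s + 6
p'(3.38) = 12.76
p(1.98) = 24.80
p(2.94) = 35.28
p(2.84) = 34.11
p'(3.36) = 12.72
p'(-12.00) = -18.00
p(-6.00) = 9.00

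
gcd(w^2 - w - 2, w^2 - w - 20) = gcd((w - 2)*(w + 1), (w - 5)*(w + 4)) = 1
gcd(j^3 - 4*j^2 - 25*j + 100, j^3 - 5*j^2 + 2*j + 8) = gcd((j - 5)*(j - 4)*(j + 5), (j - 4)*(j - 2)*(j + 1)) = j - 4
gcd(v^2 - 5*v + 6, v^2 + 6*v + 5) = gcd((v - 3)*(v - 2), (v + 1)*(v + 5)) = 1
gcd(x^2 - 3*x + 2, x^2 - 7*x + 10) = x - 2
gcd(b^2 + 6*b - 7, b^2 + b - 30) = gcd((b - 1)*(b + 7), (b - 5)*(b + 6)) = 1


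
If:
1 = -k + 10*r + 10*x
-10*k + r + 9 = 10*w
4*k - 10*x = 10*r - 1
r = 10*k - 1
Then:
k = 0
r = -1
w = 4/5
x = 11/10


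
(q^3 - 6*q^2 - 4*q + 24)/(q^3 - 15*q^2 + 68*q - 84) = (q + 2)/(q - 7)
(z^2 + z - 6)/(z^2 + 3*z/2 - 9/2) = 2*(z - 2)/(2*z - 3)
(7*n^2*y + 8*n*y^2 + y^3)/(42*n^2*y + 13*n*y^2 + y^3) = (n + y)/(6*n + y)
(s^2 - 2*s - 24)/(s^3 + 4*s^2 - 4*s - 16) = (s - 6)/(s^2 - 4)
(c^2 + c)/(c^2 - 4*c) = (c + 1)/(c - 4)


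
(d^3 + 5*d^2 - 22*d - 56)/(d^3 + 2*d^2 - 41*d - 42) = (d^2 - 2*d - 8)/(d^2 - 5*d - 6)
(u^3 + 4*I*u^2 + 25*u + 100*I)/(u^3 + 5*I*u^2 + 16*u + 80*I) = (u - 5*I)/(u - 4*I)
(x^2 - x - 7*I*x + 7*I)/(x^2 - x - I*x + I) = (x - 7*I)/(x - I)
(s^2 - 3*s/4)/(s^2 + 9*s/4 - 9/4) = s/(s + 3)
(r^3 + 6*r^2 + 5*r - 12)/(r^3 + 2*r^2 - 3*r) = (r + 4)/r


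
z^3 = z^3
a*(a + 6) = a^2 + 6*a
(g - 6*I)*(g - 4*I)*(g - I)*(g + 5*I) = g^4 - 6*I*g^3 + 21*g^2 - 146*I*g - 120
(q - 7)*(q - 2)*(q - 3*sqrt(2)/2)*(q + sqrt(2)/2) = q^4 - 9*q^3 - sqrt(2)*q^3 + 25*q^2/2 + 9*sqrt(2)*q^2 - 14*sqrt(2)*q + 27*q/2 - 21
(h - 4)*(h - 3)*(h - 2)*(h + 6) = h^4 - 3*h^3 - 28*h^2 + 132*h - 144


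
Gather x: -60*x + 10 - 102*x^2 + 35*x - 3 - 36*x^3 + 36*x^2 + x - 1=-36*x^3 - 66*x^2 - 24*x + 6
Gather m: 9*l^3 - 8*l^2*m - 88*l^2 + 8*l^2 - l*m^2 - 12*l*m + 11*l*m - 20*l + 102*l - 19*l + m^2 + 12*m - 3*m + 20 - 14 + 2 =9*l^3 - 80*l^2 + 63*l + m^2*(1 - l) + m*(-8*l^2 - l + 9) + 8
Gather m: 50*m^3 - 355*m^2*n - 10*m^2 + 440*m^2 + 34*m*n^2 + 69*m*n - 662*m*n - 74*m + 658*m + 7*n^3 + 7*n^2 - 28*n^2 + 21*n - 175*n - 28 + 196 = 50*m^3 + m^2*(430 - 355*n) + m*(34*n^2 - 593*n + 584) + 7*n^3 - 21*n^2 - 154*n + 168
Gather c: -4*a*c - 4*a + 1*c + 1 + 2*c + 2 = -4*a + c*(3 - 4*a) + 3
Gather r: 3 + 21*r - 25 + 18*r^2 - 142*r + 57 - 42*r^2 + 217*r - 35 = -24*r^2 + 96*r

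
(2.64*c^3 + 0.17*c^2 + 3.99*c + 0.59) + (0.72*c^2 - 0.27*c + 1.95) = 2.64*c^3 + 0.89*c^2 + 3.72*c + 2.54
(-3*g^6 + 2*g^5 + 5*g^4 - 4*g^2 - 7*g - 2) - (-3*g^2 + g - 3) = -3*g^6 + 2*g^5 + 5*g^4 - g^2 - 8*g + 1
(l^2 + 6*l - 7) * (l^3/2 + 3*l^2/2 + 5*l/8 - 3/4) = l^5/2 + 9*l^4/2 + 49*l^3/8 - 15*l^2/2 - 71*l/8 + 21/4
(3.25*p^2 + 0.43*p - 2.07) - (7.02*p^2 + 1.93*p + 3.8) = -3.77*p^2 - 1.5*p - 5.87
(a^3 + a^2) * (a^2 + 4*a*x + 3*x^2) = a^5 + 4*a^4*x + a^4 + 3*a^3*x^2 + 4*a^3*x + 3*a^2*x^2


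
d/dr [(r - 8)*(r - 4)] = 2*r - 12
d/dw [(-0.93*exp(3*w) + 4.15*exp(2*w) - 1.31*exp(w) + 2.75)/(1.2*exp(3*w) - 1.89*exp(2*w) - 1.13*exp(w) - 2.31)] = (-3.2223*exp(4*w) + 5.2458*exp(3*w) - 10.6205*exp(2*w) - 8.778*exp(w) + 6.1336)*exp(w)/(1.44*exp(6*w) - 4.536*exp(5*w) + 0.8601*exp(4*w) - 1.2726*exp(3*w) + 10.0087*exp(2*w) + 5.2206*exp(w) + 5.3361)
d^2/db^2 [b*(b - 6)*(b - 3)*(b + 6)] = 12*b^2 - 18*b - 72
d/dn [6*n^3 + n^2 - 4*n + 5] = 18*n^2 + 2*n - 4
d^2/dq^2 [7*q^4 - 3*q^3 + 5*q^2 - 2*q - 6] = 84*q^2 - 18*q + 10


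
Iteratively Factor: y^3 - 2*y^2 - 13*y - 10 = (y + 2)*(y^2 - 4*y - 5) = (y + 1)*(y + 2)*(y - 5)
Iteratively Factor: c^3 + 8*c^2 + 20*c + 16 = (c + 2)*(c^2 + 6*c + 8) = (c + 2)*(c + 4)*(c + 2)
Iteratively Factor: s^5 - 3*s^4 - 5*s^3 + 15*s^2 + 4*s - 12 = (s - 1)*(s^4 - 2*s^3 - 7*s^2 + 8*s + 12) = (s - 2)*(s - 1)*(s^3 - 7*s - 6) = (s - 2)*(s - 1)*(s + 2)*(s^2 - 2*s - 3) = (s - 3)*(s - 2)*(s - 1)*(s + 2)*(s + 1)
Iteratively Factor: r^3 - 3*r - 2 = (r - 2)*(r^2 + 2*r + 1) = (r - 2)*(r + 1)*(r + 1)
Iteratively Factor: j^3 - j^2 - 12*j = (j + 3)*(j^2 - 4*j) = (j - 4)*(j + 3)*(j)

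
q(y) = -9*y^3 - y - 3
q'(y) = -27*y^2 - 1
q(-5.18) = 1253.11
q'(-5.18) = -725.47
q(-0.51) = -1.30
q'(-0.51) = -8.02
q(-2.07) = 78.90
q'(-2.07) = -116.69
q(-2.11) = 83.66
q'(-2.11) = -121.21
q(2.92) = -229.99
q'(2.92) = -231.21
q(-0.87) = 3.80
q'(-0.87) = -21.44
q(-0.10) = -2.89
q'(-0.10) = -1.27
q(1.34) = -25.99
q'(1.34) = -49.48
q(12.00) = -15567.00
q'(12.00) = -3889.00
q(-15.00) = 30387.00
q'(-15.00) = -6076.00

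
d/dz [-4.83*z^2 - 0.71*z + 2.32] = -9.66*z - 0.71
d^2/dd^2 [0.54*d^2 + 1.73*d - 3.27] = 1.08000000000000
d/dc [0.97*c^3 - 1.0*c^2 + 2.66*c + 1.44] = 2.91*c^2 - 2.0*c + 2.66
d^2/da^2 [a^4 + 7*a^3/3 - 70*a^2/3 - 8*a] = 12*a^2 + 14*a - 140/3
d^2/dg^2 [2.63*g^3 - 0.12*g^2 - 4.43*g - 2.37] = 15.78*g - 0.24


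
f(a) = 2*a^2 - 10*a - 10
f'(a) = 4*a - 10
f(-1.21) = 5.03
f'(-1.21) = -14.84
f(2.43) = -22.49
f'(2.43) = -0.28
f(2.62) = -22.47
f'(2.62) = 0.48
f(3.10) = -21.78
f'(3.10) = 2.40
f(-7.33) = 170.76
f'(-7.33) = -39.32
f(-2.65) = 30.54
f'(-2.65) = -20.60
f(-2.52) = 27.90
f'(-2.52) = -20.08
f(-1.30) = 6.38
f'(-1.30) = -15.20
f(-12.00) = 398.00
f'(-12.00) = -58.00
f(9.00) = 62.00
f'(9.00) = 26.00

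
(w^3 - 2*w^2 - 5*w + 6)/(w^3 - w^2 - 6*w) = (w - 1)/w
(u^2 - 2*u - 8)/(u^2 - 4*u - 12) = (u - 4)/(u - 6)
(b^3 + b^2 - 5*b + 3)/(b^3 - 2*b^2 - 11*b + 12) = (b - 1)/(b - 4)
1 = 1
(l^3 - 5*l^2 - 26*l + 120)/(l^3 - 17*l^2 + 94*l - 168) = (l + 5)/(l - 7)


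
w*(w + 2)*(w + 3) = w^3 + 5*w^2 + 6*w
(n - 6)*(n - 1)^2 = n^3 - 8*n^2 + 13*n - 6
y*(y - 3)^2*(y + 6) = y^4 - 27*y^2 + 54*y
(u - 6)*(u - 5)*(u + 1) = u^3 - 10*u^2 + 19*u + 30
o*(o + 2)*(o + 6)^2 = o^4 + 14*o^3 + 60*o^2 + 72*o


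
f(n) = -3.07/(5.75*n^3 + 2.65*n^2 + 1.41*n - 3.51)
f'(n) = -3.07*(-17.25*n^2 - 5.3*n - 1.41)/(5.75*n^3 + 2.65*n^2 + 1.41*n - 3.51)^2 = (52.9575*n^2 + 16.271*n + 4.3287)/(5.75*n^3 + 2.65*n^2 + 1.41*n - 3.51)^2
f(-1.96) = 0.08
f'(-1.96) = 0.11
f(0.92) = -0.68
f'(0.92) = 3.16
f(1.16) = -0.29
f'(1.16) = 0.83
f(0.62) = 12.44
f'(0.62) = 571.11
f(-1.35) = 0.21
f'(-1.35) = 0.36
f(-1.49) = 0.16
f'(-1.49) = 0.28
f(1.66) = -0.09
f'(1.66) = 0.17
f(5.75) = -0.00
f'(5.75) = 0.00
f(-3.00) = 0.02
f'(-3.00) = 0.02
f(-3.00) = 0.02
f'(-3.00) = 0.02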